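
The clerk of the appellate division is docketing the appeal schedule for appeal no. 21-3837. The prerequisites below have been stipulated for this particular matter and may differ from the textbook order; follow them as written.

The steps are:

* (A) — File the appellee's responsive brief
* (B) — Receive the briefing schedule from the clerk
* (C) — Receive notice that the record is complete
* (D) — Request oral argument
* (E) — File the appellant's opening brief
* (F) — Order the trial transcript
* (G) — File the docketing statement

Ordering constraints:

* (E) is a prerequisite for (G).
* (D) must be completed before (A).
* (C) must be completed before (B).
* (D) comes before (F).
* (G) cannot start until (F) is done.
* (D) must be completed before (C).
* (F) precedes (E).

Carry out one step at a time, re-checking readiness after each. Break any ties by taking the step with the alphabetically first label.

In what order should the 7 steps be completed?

(D) is the only step with nothing outstanding, so it goes first.
Now (A), (C) and (F) have their prerequisites met. (A) has the earlier label, so (A) next.
Ready: (C) and (F). (C) has the earlier label → (C).
(B) now also ready, so the ready set is {(B), (F)}; (B) has the earlier label → (B).
(F) is the only step now ready → (F).
(E) needed (F), now all done → (E).
(G) needed (E) and (F), now all done → (G).

(D), (A), (C), (B), (F), (E), (G)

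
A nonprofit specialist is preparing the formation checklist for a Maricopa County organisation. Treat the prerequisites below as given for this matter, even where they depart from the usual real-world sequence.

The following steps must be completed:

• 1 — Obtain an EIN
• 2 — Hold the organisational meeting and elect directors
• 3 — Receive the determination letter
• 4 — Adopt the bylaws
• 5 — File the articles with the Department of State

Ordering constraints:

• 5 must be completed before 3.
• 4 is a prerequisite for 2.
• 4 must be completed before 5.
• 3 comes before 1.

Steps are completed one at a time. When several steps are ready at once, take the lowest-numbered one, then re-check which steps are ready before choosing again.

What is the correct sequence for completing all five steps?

4 has no prerequisites → 4 first.
Now 2 and 5 have their prerequisites met. 2 has the earlier label, so 2 next.
Next only 5 has its prerequisites met → 5.
That leaves 3 as the only ready step → 3.
That leaves 1 as the only ready step → 1.

4, 2, 5, 3, 1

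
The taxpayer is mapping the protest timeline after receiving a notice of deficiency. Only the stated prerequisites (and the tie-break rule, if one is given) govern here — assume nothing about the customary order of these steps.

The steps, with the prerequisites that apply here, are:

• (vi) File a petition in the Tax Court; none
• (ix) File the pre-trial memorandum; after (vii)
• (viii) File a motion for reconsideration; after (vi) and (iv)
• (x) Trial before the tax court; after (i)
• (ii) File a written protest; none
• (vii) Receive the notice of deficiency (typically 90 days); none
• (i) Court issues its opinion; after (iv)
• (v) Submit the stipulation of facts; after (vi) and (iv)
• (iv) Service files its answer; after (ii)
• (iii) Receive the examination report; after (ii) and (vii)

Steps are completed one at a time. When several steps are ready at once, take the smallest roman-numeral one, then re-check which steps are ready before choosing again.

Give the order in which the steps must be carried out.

Nothing is required for (ii), (vi) and (vii). (ii) has the earlier label → (ii) first.
Ready: (iv), (vi) and (vii). (iv) has the earlier label → (iv).
(i), (vi) and (vii) are all available; (i) has the earlier label → (i).
Ready: (vi), (vii) and (x). (vi) has the earlier label → (vi).
Ready: (v), (vii), (viii) and (x). (v) has the earlier label → (v).
Ready: (vii), (viii) and (x). (vii) has the earlier label → (vii).
Ready: (iii), (viii), (ix) and (x). (iii) has the earlier label → (iii).
Now (viii), (ix) and (x) have their prerequisites met. (viii) has the earlier label, so (viii) next.
Ready: (ix) and (x). (ix) has the earlier label → (ix).
(x) needed (i), now all done → (x).

(ii), (iv), (i), (vi), (v), (vii), (iii), (viii), (ix), (x)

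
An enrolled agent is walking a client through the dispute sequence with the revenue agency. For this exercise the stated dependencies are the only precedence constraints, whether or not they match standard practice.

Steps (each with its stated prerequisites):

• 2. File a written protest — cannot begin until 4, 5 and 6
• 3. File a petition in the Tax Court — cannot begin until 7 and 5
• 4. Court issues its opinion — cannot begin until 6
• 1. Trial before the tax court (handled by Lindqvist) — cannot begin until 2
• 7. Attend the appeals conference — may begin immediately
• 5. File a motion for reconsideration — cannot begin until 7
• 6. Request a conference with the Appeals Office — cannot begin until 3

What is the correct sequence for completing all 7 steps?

7, 5, 3, 6, 4, 2, 1

Only 7 has no prerequisites, so it is first.
That leaves 5 as the only ready step → 5.
3 needed 7 and 5, now all done → 3.
6 needed 3, now all done → 6.
That leaves 4 as the only ready step → 4.
2 needed 4, 5 and 6, now all done → 2.
Next only 1 has its prerequisites met → 1.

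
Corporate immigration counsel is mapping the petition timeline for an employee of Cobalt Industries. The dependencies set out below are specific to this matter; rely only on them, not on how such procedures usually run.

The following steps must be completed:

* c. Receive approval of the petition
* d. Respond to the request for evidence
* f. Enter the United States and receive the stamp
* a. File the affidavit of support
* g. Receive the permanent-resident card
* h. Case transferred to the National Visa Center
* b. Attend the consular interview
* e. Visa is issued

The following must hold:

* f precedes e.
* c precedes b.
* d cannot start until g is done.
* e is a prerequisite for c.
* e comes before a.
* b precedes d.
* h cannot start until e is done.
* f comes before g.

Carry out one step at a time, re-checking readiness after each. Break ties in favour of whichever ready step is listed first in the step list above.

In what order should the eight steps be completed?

f g e c a h b d

Only f has no prerequisites, so it is first.
g and e are both available; g is listed earlier → g.
e needed f, now all done → e.
Ready: c, a and h. c is listed earlier → c.
Ready: a, h and b. a is listed earlier → a.
Now h and b have their prerequisites met. h is listed earlier, so h next.
That leaves b as the only ready step → b.
Next only d has its prerequisites met → d.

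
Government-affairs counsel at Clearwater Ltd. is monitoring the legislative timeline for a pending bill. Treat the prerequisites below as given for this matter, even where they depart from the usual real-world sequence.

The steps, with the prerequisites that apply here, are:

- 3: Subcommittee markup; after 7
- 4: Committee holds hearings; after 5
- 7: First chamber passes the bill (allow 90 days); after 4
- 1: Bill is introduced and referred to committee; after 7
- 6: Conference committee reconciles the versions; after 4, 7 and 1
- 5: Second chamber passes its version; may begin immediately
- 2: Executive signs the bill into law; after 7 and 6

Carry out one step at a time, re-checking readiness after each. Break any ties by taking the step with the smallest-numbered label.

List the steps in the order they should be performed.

5 4 7 1 3 6 2

5 has no prerequisites → 5 first.
That leaves 4 as the only ready step → 4.
7 needed 4, now all done → 7.
1 and 3 are both available; 1 has the earlier label → 1.
3 and 6 are both available; 3 has the earlier label → 3.
6 is the only step now ready → 6.
2 needed 6 and 7, now all done → 2.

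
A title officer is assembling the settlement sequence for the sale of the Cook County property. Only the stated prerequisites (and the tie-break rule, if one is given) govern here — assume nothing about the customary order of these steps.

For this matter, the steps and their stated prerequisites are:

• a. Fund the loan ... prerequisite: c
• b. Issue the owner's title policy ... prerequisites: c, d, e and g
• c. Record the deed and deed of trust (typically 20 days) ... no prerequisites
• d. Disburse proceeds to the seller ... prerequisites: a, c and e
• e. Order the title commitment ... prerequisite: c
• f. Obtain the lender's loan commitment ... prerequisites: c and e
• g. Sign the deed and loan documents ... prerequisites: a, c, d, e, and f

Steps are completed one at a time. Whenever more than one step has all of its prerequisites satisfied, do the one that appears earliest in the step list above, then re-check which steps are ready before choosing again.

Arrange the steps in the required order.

Only c has no prerequisites, so it is first.
Ready: a and e. a is listed earlier → a.
e needed c, now all done → e.
Now d and f have their prerequisites met. d is listed earlier, so d next.
f needed c and e, now all done → f.
g is the only step now ready → g.
That leaves b as the only ready step → b.

c, a, e, d, f, g, b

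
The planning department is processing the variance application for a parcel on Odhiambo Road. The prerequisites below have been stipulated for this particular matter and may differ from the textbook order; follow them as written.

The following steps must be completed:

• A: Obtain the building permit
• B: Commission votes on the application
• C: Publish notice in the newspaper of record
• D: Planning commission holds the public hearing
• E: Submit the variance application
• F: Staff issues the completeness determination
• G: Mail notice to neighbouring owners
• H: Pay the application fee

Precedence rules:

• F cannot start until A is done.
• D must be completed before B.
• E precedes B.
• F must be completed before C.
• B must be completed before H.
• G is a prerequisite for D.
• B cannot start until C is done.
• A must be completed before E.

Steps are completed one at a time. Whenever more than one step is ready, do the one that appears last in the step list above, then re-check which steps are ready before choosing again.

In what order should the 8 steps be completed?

G, D, A, F, E, C, B, H

G and A have no prerequisites; G is listed later, so G is first.
D now also ready, so the ready set is {D, A}; D is listed later → D.
That leaves A as the only ready step → A.
Ready: F and E. F is listed later → F.
C now also ready, so the ready set is {E, C}; E is listed later → E.
C needed F, now all done → C.
Next only B has its prerequisites met → B.
H is the only step now ready → H.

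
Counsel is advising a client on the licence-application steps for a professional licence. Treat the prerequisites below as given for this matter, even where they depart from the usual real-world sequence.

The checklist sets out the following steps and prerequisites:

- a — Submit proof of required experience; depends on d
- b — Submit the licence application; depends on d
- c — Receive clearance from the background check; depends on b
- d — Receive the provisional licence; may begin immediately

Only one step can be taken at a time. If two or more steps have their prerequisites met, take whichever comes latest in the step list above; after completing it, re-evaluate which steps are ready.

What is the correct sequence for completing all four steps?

d → b → c → a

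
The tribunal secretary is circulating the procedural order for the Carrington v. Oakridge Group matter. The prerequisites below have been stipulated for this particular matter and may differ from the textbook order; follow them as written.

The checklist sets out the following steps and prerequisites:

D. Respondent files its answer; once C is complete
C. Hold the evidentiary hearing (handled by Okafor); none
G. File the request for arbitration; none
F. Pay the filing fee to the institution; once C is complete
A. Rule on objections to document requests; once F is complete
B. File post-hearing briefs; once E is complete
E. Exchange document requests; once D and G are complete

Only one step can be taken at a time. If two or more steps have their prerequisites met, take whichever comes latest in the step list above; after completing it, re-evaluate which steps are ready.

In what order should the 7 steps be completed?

G, C, F, A, D, E, B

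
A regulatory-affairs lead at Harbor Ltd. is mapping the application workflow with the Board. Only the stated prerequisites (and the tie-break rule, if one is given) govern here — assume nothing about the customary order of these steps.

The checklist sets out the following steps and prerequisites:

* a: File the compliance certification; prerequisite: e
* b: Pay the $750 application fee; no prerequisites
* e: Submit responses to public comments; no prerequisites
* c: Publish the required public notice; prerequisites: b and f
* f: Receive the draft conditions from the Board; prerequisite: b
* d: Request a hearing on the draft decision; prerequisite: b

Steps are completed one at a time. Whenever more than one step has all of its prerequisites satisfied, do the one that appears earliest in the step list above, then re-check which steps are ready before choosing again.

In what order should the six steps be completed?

Nothing is required for b and e. b is listed earlier → b first.
f and d now also ready, so the ready set is {e, f, d}; e is listed earlier → e.
a, f and d are all available; a is listed earlier → a.
Now f and d have their prerequisites met. f is listed earlier, so f next.
c now also ready, so the ready set is {c, d}; c is listed earlier → c.
d needed b, now all done → d.

b, e, a, f, c, d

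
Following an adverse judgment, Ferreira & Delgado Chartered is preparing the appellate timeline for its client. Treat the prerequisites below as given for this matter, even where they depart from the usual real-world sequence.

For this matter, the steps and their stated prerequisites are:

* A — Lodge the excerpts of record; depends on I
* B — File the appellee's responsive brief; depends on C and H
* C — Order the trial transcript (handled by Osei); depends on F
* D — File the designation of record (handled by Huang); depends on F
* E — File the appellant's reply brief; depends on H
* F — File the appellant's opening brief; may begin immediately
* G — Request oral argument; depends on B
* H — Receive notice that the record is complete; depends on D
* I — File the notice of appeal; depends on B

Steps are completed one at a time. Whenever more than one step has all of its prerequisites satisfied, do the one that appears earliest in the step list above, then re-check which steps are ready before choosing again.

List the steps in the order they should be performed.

F, C, D, H, B, E, G, I, A

F is the only step with nothing outstanding, so it goes first.
C and D are both available; C is listed earlier → C.
That leaves D as the only ready step → D.
H needed D, now all done → H.
B and E are both available; B is listed earlier → B.
G and I now also ready, so the ready set is {E, G, I}; E is listed earlier → E.
Ready: G and I. G is listed earlier → G.
That leaves I as the only ready step → I.
A needed I, now all done → A.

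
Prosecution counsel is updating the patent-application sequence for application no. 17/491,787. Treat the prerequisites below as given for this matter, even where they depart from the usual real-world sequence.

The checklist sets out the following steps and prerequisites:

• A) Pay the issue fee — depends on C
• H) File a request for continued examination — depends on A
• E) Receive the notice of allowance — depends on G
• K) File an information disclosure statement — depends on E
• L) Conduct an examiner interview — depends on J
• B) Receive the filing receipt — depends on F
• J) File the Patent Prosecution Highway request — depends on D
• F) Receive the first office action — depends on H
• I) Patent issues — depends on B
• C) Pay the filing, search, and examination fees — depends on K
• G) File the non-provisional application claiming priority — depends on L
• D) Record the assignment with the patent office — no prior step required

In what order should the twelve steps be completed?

D has no prerequisites → D first.
J is the only step now ready → J.
Next only L has its prerequisites met → L.
G is the only step now ready → G.
Next only E has its prerequisites met → E.
K needed E, now all done → K.
C is the only step now ready → C.
Next only A has its prerequisites met → A.
Next only H has its prerequisites met → H.
That leaves F as the only ready step → F.
B needed F, now all done → B.
I needed B, now all done → I.

D → J → L → G → E → K → C → A → H → F → B → I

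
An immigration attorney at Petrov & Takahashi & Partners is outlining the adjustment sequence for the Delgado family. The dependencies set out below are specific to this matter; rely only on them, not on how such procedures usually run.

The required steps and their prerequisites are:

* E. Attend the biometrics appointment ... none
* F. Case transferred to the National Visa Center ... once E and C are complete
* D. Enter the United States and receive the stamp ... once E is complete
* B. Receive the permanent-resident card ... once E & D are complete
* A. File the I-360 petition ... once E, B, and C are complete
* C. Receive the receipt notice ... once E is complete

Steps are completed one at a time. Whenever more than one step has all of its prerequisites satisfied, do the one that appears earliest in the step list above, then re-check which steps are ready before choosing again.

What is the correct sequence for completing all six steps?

E has no prerequisites → E first.
Ready: D and C. D is listed earlier → D.
B now also ready, so the ready set is {B, C}; B is listed earlier → B.
That leaves C as the only ready step → C.
F and A are both available; F is listed earlier → F.
A is the only step now ready → A.

E, D, B, C, F, A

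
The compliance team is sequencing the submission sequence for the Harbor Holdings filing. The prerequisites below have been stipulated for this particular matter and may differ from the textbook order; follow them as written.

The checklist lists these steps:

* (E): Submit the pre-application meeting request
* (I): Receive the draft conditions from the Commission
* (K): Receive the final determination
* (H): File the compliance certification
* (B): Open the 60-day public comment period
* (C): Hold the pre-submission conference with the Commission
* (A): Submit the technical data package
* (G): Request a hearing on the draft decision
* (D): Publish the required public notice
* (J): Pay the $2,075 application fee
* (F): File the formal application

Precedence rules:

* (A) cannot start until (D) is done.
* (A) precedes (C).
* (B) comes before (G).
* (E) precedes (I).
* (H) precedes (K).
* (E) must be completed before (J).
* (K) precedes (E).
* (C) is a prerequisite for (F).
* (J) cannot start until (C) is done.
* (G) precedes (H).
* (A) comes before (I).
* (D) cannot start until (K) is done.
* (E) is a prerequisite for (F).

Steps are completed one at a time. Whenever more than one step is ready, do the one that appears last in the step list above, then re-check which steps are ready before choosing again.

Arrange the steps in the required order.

(B), (G), (H), (K), (D), (A), (C), (E), (F), (J), (I)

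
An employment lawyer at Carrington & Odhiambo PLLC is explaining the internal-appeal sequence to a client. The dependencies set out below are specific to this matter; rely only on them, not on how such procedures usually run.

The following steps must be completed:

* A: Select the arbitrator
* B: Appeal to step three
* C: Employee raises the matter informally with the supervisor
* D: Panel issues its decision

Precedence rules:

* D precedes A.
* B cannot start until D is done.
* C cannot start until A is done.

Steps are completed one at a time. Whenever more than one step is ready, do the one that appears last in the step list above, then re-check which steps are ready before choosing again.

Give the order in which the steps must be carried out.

Only D has no prerequisites, so it is first.
Ready: B and A. B is listed later → B.
A is the only step now ready → A.
That leaves C as the only ready step → C.

D, B, A, C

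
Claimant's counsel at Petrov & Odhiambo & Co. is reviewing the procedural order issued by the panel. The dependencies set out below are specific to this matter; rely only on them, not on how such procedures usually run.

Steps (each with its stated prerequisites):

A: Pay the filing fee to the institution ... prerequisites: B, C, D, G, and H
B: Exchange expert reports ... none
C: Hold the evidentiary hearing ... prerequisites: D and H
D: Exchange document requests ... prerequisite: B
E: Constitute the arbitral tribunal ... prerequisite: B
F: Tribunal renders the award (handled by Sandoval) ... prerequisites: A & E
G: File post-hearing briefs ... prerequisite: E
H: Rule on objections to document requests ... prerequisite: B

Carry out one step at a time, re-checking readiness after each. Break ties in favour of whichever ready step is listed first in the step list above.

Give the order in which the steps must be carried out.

B is the only step with nothing outstanding, so it goes first.
Ready: D, E and H. D is listed earlier → D.
E and H are both available; E is listed earlier → E.
G now also ready, so the ready set is {G, H}; G is listed earlier → G.
Next only H has its prerequisites met → H.
C is the only step now ready → C.
Next only A has its prerequisites met → A.
F needed A and E, now all done → F.

B → D → E → G → H → C → A → F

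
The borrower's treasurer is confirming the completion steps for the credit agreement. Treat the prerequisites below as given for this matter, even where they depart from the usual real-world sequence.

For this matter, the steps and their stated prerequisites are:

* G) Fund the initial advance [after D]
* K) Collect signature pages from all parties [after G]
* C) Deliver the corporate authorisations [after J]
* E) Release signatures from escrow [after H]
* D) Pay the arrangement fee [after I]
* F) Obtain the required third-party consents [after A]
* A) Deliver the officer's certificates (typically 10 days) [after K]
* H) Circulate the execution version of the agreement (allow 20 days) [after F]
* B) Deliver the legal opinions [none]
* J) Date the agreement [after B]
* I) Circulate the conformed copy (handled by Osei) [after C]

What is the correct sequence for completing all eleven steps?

B → J → C → I → D → G → K → A → F → H → E

Only B has no prerequisites, so it is first.
J needed B, now all done → J.
C is the only step now ready → C.
I is the only step now ready → I.
D is the only step now ready → D.
G is the only step now ready → G.
K needed G, now all done → K.
A is the only step now ready → A.
That leaves F as the only ready step → F.
H needed F, now all done → H.
E needed H, now all done → E.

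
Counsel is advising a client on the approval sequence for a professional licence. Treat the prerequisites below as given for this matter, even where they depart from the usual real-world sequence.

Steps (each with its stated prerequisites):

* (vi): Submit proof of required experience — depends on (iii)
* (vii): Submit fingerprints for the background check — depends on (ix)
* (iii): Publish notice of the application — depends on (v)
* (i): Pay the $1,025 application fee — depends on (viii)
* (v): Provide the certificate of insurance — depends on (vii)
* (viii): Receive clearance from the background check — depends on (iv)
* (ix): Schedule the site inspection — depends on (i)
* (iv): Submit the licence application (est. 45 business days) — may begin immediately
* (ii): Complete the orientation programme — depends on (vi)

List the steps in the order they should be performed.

(iv) → (viii) → (i) → (ix) → (vii) → (v) → (iii) → (vi) → (ii)

(iv) is the only step with nothing outstanding, so it goes first.
Next only (viii) has its prerequisites met → (viii).
(i) needed (viii), now all done → (i).
(ix) is the only step now ready → (ix).
That leaves (vii) as the only ready step → (vii).
That leaves (v) as the only ready step → (v).
(iii) needed (v), now all done → (iii).
(vi) is the only step now ready → (vi).
Next only (ii) has its prerequisites met → (ii).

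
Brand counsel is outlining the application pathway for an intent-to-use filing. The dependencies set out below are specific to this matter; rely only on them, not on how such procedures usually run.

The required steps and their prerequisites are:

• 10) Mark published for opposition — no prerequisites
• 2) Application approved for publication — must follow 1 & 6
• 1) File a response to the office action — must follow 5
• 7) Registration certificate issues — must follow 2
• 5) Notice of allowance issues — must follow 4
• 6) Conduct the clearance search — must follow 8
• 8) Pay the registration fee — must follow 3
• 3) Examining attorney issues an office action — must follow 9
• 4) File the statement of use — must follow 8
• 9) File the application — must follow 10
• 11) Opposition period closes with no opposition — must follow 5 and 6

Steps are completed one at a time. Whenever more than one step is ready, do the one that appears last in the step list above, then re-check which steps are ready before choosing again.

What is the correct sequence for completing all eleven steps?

Only 10 has no prerequisites, so it is first.
9 is the only step now ready → 9.
3 needed 9, now all done → 3.
8 is the only step now ready → 8.
Now 4 and 6 have their prerequisites met. 4 is listed later, so 4 next.
Now 6 and 5 have their prerequisites met. 6 is listed later, so 6 next.
That leaves 5 as the only ready step → 5.
Ready: 11 and 1. 11 is listed later → 11.
1 needed 5, now all done → 1.
2 needed 6 and 1, now all done → 2.
7 is the only step now ready → 7.

10, 9, 3, 8, 4, 6, 5, 11, 1, 2, 7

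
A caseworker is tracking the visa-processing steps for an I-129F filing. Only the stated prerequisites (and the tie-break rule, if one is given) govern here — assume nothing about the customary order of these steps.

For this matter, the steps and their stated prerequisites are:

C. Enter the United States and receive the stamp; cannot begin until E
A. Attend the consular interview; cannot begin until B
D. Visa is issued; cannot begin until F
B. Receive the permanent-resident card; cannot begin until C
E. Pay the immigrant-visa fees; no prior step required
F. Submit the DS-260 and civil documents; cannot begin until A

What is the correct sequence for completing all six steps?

E, C, B, A, F, D

Only E has no prerequisites, so it is first.
Next only C has its prerequisites met → C.
That leaves B as the only ready step → B.
A needed B, now all done → A.
F needed A, now all done → F.
D needed F, now all done → D.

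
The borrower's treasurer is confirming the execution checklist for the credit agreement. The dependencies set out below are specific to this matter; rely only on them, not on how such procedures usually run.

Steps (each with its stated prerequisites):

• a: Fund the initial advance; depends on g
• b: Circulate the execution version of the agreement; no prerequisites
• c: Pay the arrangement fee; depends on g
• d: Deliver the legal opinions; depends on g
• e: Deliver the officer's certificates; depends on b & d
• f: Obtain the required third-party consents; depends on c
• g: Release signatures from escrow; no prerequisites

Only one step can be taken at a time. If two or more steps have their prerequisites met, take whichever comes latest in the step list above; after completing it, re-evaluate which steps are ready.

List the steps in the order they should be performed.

Nothing is required for g and b. g is listed later → g first.
Ready: d, c, b and a. d is listed later → d.
Now c, b and a have their prerequisites met. c is listed later, so c next.
f now also ready, so the ready set is {f, b, a}; f is listed later → f.
b and a are both available; b is listed later → b.
e now also ready, so the ready set is {e, a}; e is listed later → e.
That leaves a as the only ready step → a.

g, d, c, f, b, e, a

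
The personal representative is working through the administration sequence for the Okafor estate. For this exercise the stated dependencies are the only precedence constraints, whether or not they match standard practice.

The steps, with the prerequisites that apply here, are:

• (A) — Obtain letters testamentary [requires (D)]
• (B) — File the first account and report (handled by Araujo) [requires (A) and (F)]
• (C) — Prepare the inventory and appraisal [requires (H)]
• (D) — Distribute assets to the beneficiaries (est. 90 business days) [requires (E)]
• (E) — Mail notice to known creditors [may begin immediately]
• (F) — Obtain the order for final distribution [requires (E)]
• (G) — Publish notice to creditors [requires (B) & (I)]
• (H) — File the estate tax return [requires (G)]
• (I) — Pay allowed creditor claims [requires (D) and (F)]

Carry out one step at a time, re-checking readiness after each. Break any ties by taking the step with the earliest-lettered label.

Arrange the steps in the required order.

(E), (D), (A), (F), (B), (I), (G), (H), (C)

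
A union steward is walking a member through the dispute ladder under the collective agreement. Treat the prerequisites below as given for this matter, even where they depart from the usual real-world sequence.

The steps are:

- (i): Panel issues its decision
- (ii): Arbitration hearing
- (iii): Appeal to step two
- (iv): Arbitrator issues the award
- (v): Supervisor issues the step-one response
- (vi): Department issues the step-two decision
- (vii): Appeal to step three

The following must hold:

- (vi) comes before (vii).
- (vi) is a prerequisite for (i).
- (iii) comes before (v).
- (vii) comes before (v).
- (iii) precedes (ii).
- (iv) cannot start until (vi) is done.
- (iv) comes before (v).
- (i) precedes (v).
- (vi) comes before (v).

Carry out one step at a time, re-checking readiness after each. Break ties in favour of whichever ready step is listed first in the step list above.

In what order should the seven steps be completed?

(iii) and (vi) have no prerequisites; (iii) is listed earlier, so (iii) is first.
Now (ii) and (vi) have their prerequisites met. (ii) is listed earlier, so (ii) next.
(vi) is the only step now ready → (vi).
Ready: (i), (iv) and (vii). (i) is listed earlier → (i).
(iv) and (vii) are both available; (iv) is listed earlier → (iv).
Next only (vii) has its prerequisites met → (vii).
(v) needed (i), (iii), (iv), (vi) and (vii), now all done → (v).

(iii), (ii), (vi), (i), (iv), (vii), (v)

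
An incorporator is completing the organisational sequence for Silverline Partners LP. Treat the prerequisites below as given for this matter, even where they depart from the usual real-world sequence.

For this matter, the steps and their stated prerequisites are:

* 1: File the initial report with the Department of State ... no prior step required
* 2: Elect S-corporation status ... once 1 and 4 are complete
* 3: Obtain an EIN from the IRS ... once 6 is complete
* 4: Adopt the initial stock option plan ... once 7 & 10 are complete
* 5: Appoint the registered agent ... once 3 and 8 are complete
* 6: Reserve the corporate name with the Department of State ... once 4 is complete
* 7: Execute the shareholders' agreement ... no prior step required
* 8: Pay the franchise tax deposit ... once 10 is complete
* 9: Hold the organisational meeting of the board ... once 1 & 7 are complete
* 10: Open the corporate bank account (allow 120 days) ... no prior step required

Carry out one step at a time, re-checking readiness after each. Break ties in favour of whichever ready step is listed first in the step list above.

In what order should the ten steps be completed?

1, 7 and 10 have no prerequisites; 1 is listed earlier, so 1 is first.
Ready: 7 and 10. 7 is listed earlier → 7.
9 and 10 are both available; 9 is listed earlier → 9.
10 is the only step now ready → 10.
4 and 8 are both available; 4 is listed earlier → 4.
2 and 6 now also ready, so the ready set is {2, 6, 8}; 2 is listed earlier → 2.
6 and 8 are both available; 6 is listed earlier → 6.
Now 3 and 8 have their prerequisites met. 3 is listed earlier, so 3 next.
That leaves 8 as the only ready step → 8.
Next only 5 has its prerequisites met → 5.

1, 7, 9, 10, 4, 2, 6, 3, 8, 5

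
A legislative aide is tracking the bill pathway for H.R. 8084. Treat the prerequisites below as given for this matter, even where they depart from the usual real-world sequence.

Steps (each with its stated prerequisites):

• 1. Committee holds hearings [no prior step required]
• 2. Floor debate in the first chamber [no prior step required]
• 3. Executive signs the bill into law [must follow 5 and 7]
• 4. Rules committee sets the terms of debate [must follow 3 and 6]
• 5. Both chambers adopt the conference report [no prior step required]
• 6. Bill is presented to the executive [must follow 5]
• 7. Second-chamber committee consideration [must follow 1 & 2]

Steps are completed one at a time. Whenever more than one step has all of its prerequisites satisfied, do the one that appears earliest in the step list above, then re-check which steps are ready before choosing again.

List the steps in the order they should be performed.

Nothing is required for 1, 2 and 5. 1 is listed earlier → 1 first.
Ready: 2 and 5. 2 is listed earlier → 2.
5 and 7 are both available; 5 is listed earlier → 5.
Now 6 and 7 have their prerequisites met. 6 is listed earlier, so 6 next.
Next only 7 has its prerequisites met → 7.
3 is the only step now ready → 3.
4 is the only step now ready → 4.

1, 2, 5, 6, 7, 3, 4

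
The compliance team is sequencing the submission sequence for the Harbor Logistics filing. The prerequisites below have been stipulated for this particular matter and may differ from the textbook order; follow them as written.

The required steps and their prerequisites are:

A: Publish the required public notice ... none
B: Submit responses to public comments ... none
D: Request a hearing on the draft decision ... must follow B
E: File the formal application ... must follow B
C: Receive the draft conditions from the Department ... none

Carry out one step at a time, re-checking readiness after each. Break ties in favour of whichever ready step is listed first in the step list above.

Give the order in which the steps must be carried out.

A, B, D, E, C

Nothing is required for A, B and C. A is listed earlier → A first.
Ready: B and C. B is listed earlier → B.
D and E now also ready, so the ready set is {D, E, C}; D is listed earlier → D.
E and C are both available; E is listed earlier → E.
That leaves C as the only ready step → C.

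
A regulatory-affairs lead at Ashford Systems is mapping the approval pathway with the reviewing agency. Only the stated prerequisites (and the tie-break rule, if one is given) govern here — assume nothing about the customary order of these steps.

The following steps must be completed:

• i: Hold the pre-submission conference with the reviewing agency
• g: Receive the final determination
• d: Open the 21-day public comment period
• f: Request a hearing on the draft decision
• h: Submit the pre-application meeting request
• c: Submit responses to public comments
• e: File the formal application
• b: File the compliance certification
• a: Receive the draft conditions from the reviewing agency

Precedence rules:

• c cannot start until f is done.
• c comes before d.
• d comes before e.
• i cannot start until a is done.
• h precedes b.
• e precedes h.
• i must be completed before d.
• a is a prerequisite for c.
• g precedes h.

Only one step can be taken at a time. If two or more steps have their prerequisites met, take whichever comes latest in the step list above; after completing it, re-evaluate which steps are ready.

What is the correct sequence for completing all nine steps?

a, f and g have no prerequisites; a is listed later, so a is first.
i now also ready, so the ready set is {f, g, i}; f is listed later → f.
c, g and i are all available; c is listed later → c.
Now g and i have their prerequisites met. g is listed later, so g next.
i is the only step now ready → i.
d needed c and i, now all done → d.
Next only e has its prerequisites met → e.
h needed e and g, now all done → h.
Next only b has its prerequisites met → b.

a, f, c, g, i, d, e, h, b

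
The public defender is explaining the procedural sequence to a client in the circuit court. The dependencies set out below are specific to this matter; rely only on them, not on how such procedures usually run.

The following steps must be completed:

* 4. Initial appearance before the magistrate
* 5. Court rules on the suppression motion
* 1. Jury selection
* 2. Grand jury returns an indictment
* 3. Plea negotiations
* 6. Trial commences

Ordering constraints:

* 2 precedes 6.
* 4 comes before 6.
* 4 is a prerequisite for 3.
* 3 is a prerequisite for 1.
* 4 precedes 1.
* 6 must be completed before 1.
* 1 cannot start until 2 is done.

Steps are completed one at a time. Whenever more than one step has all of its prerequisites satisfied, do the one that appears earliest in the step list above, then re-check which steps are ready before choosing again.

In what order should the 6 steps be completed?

Nothing is required for 4, 5 and 2. 4 is listed earlier → 4 first.
3 now also ready, so the ready set is {5, 2, 3}; 5 is listed earlier → 5.
2 and 3 are both available; 2 is listed earlier → 2.
Ready: 3 and 6. 3 is listed earlier → 3.
Next only 6 has its prerequisites met → 6.
1 is the only step now ready → 1.

4 5 2 3 6 1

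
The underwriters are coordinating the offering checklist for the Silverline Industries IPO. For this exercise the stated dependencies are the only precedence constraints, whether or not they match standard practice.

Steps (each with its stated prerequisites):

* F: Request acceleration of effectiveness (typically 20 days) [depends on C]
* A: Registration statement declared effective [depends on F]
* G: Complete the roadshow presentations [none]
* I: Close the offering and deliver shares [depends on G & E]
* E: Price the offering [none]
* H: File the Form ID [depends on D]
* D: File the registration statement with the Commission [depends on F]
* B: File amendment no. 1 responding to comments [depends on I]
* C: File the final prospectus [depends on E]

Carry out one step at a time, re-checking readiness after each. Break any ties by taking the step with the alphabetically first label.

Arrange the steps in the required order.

E and G have no prerequisites; E has the earlier label, so E is first.
Ready: C and G. C has the earlier label → C.
F and G are both available; F has the earlier label → F.
A and D now also ready, so the ready set is {A, D, G}; A has the earlier label → A.
Ready: D and G. D has the earlier label → D.
Ready: G and H. G has the earlier label → G.
H and I are both available; H has the earlier label → H.
I needed E and G, now all done → I.
B is the only step now ready → B.

E, C, F, A, D, G, H, I, B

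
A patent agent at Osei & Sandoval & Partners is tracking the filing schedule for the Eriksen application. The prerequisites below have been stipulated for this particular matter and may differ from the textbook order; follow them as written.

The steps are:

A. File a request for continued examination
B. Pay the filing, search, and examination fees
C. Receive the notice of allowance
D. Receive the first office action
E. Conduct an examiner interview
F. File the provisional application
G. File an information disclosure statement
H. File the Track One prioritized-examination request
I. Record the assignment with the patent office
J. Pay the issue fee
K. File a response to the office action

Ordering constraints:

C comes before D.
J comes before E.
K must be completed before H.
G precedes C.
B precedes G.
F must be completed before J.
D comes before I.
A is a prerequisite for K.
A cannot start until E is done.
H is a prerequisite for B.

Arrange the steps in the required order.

Only F has no prerequisites, so it is first.
Next only J has its prerequisites met → J.
E needed J, now all done → E.
A is the only step now ready → A.
That leaves K as the only ready step → K.
H needed K, now all done → H.
B needed H, now all done → B.
Next only G has its prerequisites met → G.
That leaves C as the only ready step → C.
Next only D has its prerequisites met → D.
I needed D, now all done → I.

F → J → E → A → K → H → B → G → C → D → I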